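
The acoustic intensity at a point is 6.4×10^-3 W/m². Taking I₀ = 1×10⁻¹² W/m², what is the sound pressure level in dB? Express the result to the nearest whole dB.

I/I₀ = 6.4×10^-3/10⁻¹² = 6.4×10^9, and L = 10·log₁₀(I/I₀).
L = 10·(0.8062 + 9) = 98.06 dB.

98 dB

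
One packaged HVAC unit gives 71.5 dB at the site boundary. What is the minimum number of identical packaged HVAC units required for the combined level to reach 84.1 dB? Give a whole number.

N identical sources give L₁ + 10·log₁₀ N, so require 10·log₁₀ N ≥ 84.1 − 71.5 = 12.6 dB.
N ≥ 10^(12.6/10) = 18.197, so N = 19.

19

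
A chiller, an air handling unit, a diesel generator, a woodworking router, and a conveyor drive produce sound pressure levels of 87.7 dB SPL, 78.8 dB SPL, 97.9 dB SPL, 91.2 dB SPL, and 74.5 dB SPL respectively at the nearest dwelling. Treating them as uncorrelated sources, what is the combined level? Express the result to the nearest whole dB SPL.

99 dB SPL

For uncorrelated sources the intensities add, so convert each level to linear form, sum, and take 10·log₁₀ of the total.
Σ 10^(L/10) = 10^(87.7/10) + 10^(78.8/10) + 10^(97.9/10) + 10^(91.2/10) + 10^(74.5/10) = 8.177e+09.
L_total = 10·log₁₀(8.177e+09) = 99.13 dB SPL.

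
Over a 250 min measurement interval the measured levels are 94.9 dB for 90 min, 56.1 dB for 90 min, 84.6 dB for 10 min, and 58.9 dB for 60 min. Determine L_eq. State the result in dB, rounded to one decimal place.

90.5 dB

Weight each interval's intensity by its duration and average over T = 250 min:
Σ tᵢ·10^(Lᵢ/10) = 90·10^(94.9/10) + 90·10^(56.1/10) + 10·10^(84.6/10) + 60·10^(58.9/10) = 2.811e+11.
L_eq = 10·log₁₀(2.811e+11/250) = 90.51 dB.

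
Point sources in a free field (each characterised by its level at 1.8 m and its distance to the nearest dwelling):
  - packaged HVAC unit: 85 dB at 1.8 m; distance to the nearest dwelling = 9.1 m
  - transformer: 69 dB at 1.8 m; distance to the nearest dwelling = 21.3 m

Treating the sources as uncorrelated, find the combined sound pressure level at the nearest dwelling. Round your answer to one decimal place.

First find each source's level at the receiver (point-source: −20·log₁₀(r/r_ref)), then combine on an intensity basis.
packaged HVAC unit: 85 − 20·log₁₀(9.1/1.8) = 85 − 14.08 = 70.92 dB.
transformer: 69 − 20·log₁₀(21.3/1.8) = 69 − 21.46 = 47.54 dB.
Σ 10^(L/10) = 1.243e+07 → L_total = 10·log₁₀(1.243e+07) = 70.94 dB.

70.9 dB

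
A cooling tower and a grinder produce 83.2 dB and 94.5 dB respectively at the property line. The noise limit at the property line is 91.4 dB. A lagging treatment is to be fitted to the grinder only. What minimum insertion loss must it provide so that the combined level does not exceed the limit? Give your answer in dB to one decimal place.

3.8 dB

Everything except the grinder sums to 10^(83.2/10) = 2.089e+08 in linear terms, 83.20 dB.
To meet 91.4 dB overall, the treated grinder may contribute at most 10^(91.4/10) − 2.089e+08 = 1.171e+09, i.e. 90.69 dB.
So the grinder must be reduced from 94.5 to 90.69 dB: IL = 3.81 dB.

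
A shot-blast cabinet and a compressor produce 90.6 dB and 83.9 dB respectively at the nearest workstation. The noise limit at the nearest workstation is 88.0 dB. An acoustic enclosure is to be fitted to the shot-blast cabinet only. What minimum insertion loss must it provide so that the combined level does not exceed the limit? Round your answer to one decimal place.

4.7 dB

Everything except the shot-blast cabinet sums to 10^(83.9/10) = 2.455e+08 in linear terms, 83.90 dB.
The limit corresponds to 10^(88.0/10) = 6.310e+08; subtracting the fixed part leaves 3.855e+08 for the shot-blast cabinet, i.e. 85.86 dB.
Required insertion loss = 90.6 − 85.86 = 4.74 dB.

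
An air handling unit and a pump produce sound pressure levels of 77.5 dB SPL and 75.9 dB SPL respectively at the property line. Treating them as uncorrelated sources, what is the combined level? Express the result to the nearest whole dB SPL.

For uncorrelated sources the intensities add, so convert each level to linear form, sum, and take 10·log₁₀ of the total.
Σ 10^(L/10) = 10^(77.5/10) + 10^(75.9/10) = 9.514e+07.
L_total = 10·log₁₀(9.514e+07) = 79.78 dB SPL.

80 dB SPL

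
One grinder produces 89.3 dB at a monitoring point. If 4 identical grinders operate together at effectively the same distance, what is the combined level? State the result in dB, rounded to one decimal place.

95.3 dB

L_total = L₁ + 10·log₁₀ N for N identical incoherent sources.
L_total = 89.3 + 10·log₁₀(4) = 89.3 + 6.021 = 95.32 dB.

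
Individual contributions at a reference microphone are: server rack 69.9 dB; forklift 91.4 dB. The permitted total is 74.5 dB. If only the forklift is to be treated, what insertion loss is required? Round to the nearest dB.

Fixed contribution from the other source: Σ 10^(L/10) = 10^(69.9/10) = 9.772e+06 (69.90 dB).
To meet 74.5 dB overall, the treated forklift may contribute at most 10^(74.5/10) − 9.772e+06 = 1.841e+07, i.e. 72.65 dB.
Required insertion loss = 91.4 − 72.65 = 18.75 dB.

19 dB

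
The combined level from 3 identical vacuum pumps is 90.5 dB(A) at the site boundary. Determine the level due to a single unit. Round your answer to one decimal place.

85.7 dB(A)

For N identical incoherent sources L_total = L₁ + 10·log₁₀ N, so L₁ = 90.5 − 10·log₁₀(3) = 90.5 − 4.771.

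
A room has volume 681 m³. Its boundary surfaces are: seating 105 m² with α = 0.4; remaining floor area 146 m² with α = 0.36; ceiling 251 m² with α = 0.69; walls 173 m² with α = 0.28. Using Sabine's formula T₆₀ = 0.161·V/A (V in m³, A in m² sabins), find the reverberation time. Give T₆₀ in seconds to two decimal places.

0.35 s

A = Σ Sᵢαᵢ = 105·0.4 + 146·0.36 + 251·0.69 + 173·0.28 = 316.19 m².
T₆₀ = 0.161·V/A = 0.161·681/316.19 = 0.347 s.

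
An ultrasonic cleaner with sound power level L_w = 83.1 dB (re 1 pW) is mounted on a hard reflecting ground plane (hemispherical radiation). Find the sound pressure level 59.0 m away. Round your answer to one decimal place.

39.7 dB

L_p = L_w − 10·log₁₀(2π·r²) with r = 59.0 m.
2π·r² = 2.187e+04 m², 10·log₁₀ of that is 43.399 dB.
L_p = 83.1 − 43.399 = 39.70 dB.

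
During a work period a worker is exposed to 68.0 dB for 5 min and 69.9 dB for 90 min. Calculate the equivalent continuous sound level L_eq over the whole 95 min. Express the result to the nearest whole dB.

The energy average is taken in the linear domain: L_eq = 10·log₁₀[(Σ tᵢ·10^(Lᵢ/10))/T], T = 95 min.
Σ tᵢ·10^(Lᵢ/10) = 5·10^(68.0/10) + 90·10^(69.9/10) = 9.111e+08.
L_eq = 10·log₁₀(9.111e+08/95) = 69.82 dB.

70 dB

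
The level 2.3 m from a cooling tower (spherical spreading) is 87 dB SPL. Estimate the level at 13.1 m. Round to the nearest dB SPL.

72 dB SPL

Point-source attenuation: ΔL = 20·log₁₀(r₂/r₁) = 20·log₁₀(13.1/2.3) = 15.111 dB.
L₂ = 87 − 20·log₁₀(13.1/2.3) = 87 − 15.111 = 71.89 dB SPL.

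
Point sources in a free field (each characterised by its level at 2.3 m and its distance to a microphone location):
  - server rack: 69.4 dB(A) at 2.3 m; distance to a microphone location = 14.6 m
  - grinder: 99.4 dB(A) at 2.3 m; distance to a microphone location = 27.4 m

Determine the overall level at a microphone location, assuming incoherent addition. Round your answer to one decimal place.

Apply inverse-square spreading to bring every level to the receiver, then sum 10^(L/10).
server rack: 69.4 − 20·log₁₀(14.6/2.3) = 69.4 − 16.05 = 53.35 dB(A).
grinder: 99.4 − 20·log₁₀(27.4/2.3) = 99.4 − 21.52 = 77.88 dB(A).
Σ 10^(L/10) = 6.159e+07 → L_total = 10·log₁₀(6.159e+07) = 77.89 dB(A).

77.9 dB(A)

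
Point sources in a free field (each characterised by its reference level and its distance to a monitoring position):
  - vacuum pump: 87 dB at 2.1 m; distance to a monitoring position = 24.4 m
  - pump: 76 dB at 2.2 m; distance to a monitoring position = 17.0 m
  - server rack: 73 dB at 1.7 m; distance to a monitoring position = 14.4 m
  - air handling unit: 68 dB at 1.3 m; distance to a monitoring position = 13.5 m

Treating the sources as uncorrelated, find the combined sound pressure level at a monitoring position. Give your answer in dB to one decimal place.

66.7 dB

First find each source's level at the receiver (point-source: −20·log₁₀(r/r_ref)), then combine on an intensity basis.
vacuum pump: 87 − 20·log₁₀(24.4/2.1) = 87 − 21.30 = 65.70 dB.
pump: 76 − 20·log₁₀(17.0/2.2) = 76 − 17.76 = 58.24 dB.
server rack: 73 − 20·log₁₀(14.4/1.7) = 73 − 18.56 = 54.44 dB.
air handling unit: 68 − 20·log₁₀(13.5/1.3) = 68 − 20.33 = 47.67 dB.
Σ 10^(L/10) = 4.716e+06 → L_total = 10·log₁₀(4.716e+06) = 66.74 dB.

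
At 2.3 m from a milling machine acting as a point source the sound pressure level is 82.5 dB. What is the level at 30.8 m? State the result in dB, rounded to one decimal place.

Spherical spreading from a point source gives a 20·log₁₀(r₂/r₁) drop.
L₂ = 82.5 − 20·log₁₀(30.8/2.3) = 82.5 − 22.536 = 59.96 dB.

60.0 dB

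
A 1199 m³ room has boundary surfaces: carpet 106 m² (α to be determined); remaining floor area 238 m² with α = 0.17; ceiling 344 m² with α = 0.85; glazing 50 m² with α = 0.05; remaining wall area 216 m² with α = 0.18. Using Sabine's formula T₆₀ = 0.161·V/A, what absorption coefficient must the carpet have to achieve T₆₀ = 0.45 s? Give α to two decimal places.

0.52

Required total absorption A = 0.161·1199/0.45 = 428.98 m².
Absorption from the other surfaces = 238·0.17 + 344·0.85 + 50·0.05 + 216·0.18 = 374.24 m², so the carpet must supply 54.74 m² over 106 m².
α = 54.74/106 = 0.516.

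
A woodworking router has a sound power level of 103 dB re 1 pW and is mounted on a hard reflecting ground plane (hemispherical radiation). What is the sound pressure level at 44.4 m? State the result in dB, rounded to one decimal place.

The power spreads over a hemisphere of area 2π·r², so L_p = L_w − 10·log₁₀(2π·r²).
2π·r² = 1.239e+04 m², 10·log₁₀ of that is 40.929 dB.
L_p = 103 − 40.929 = 62.07 dB.

62.1 dB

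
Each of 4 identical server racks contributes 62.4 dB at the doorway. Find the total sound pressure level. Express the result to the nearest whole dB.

68 dB

N identical incoherent sources raise the level by 10·log₁₀ N.
L_total = 62.4 + 10·log₁₀(4) = 62.4 + 6.021 = 68.42 dB.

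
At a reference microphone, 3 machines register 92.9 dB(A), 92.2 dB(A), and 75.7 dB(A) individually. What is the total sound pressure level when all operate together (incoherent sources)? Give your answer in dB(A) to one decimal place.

95.6 dB(A)

Incoherent sources combine by intensity addition: L_total = 10·log₁₀(Σ 10^(L_i/10)).
Σ 10^(L/10) = 10^(92.9/10) + 10^(92.2/10) + 10^(75.7/10) = 3.647e+09.
L_total = 10·log₁₀(3.647e+09) = 95.62 dB(A).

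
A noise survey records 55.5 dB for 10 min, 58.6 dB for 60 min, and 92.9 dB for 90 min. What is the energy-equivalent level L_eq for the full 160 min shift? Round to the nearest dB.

90 dB

Weight each interval's intensity by its duration and average over T = 160 min:
Σ tᵢ·10^(Lᵢ/10) = 10·10^(55.5/10) + 60·10^(58.6/10) + 90·10^(92.9/10) = 1.755e+11.
L_eq = 10·log₁₀(1.755e+11/160) = 90.40 dB.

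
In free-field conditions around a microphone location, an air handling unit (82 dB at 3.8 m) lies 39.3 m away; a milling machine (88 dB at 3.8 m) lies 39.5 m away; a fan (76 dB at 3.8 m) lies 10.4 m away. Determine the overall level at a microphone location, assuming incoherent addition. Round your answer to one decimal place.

First find each source's level at the receiver (point-source: −20·log₁₀(r/r_ref)), then combine on an intensity basis.
air handling unit: 82 − 20·log₁₀(39.3/3.8) = 82 − 20.29 = 61.71 dB.
milling machine: 88 − 20·log₁₀(39.5/3.8) = 88 − 20.34 = 67.66 dB.
fan: 76 − 20·log₁₀(10.4/3.8) = 76 − 8.74 = 67.26 dB.
Σ 10^(L/10) = 1.264e+07 → L_total = 10·log₁₀(1.264e+07) = 71.02 dB.

71.0 dB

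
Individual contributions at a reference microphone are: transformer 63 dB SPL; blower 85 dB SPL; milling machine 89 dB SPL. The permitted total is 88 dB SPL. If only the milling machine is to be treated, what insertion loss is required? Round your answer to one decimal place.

4.0 dB

Everything except the milling machine sums to 10^(63/10) + 10^(85/10) = 3.182e+08 in linear terms, 85.03 dB SPL.
To meet 88 dB SPL overall, the treated milling machine may contribute at most 10^(88/10) − 3.182e+08 = 3.127e+08, i.e. 84.95 dB SPL.
So the milling machine must be reduced from 89 to 84.95 dB SPL: IL = 4.05 dB.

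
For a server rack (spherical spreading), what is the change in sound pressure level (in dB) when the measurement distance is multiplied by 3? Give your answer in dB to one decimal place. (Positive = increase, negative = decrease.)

-9.5 dB

A point source loses 6 dB per doubling of distance; generally ΔL = −20·log₁₀(r₂/r₁).
ΔL = −20·log₁₀(3) = -9.54 dB.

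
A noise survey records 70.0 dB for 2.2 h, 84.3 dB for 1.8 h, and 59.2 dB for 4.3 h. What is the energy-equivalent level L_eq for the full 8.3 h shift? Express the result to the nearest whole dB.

78 dB

Weight each interval's intensity by its duration and average over T = 8.3 h:
Σ tᵢ·10^(Lᵢ/10) = 2.2·10^(70.0/10) + 1.8·10^(84.3/10) + 4.3·10^(59.2/10) = 5.101e+08.
L_eq = 10·log₁₀(5.101e+08/8.3) = 77.89 dB.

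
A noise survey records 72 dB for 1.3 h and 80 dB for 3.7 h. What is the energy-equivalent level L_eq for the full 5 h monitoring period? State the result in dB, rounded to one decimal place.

L_eq = 10·log₁₀[(1/T)·Σ tᵢ·10^(Lᵢ/10)] with T = 5 h.
Σ tᵢ·10^(Lᵢ/10) = 1.3·10^(72/10) + 3.7·10^(80/10) = 3.906e+08.
L_eq = 10·log₁₀(3.906e+08/5) = 78.93 dB.

78.9 dB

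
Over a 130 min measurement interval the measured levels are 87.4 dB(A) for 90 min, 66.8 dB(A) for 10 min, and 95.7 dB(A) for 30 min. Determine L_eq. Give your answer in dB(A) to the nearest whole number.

91 dB(A)

L_eq = 10·log₁₀[(1/T)·Σ tᵢ·10^(Lᵢ/10)] with T = 130 min.
Σ tᵢ·10^(Lᵢ/10) = 90·10^(87.4/10) + 10·10^(66.8/10) + 30·10^(95.7/10) = 1.610e+11.
L_eq = 10·log₁₀(1.610e+11/130) = 90.93 dB(A).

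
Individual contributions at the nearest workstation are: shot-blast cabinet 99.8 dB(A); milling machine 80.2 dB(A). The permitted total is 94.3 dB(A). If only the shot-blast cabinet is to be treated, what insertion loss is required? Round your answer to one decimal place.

5.7 dB

The untreated sources together contribute 10^(80.2/10) = 1.047e+08, i.e. 80.20 dB(A).
To meet 94.3 dB(A) overall, the treated shot-blast cabinet may contribute at most 10^(94.3/10) − 1.047e+08 = 2.587e+09, i.e. 94.13 dB(A).
Required insertion loss = 99.8 − 94.13 = 5.67 dB.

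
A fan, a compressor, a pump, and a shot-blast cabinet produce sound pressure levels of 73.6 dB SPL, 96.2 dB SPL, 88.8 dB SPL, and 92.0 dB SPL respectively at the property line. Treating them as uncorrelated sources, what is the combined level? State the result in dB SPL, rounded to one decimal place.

98.2 dB SPL

Incoherent sources combine by intensity addition: L_total = 10·log₁₀(Σ 10^(L_i/10)).
Σ 10^(L/10) = 10^(73.6/10) + 10^(96.2/10) + 10^(88.8/10) + 10^(92.0/10) = 6.535e+09.
L_total = 10·log₁₀(6.535e+09) = 98.15 dB SPL.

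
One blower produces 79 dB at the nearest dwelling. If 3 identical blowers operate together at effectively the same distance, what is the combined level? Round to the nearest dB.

84 dB

With 3 equal, uncorrelated contributions the intensity is 3× that of one unit, giving a rise of 10·log₁₀ 3.
L_total = 79 + 10·log₁₀(3) = 79 + 4.771 = 83.77 dB.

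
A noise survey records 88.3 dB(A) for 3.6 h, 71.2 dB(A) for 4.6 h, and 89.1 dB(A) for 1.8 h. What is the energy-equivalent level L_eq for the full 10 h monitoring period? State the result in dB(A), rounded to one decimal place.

L_eq = 10·log₁₀[(1/T)·Σ tᵢ·10^(Lᵢ/10)] with T = 10 h.
Σ tᵢ·10^(Lᵢ/10) = 3.6·10^(88.3/10) + 4.6·10^(71.2/10) + 1.8·10^(89.1/10) = 3.958e+09.
L_eq = 10·log₁₀(3.958e+09/10) = 85.97 dB(A).

86.0 dB(A)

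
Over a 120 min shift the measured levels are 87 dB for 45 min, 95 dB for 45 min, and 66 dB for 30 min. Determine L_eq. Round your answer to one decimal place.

Weight each interval's intensity by its duration and average over T = 120 min:
Σ tᵢ·10^(Lᵢ/10) = 45·10^(87/10) + 45·10^(95/10) + 30·10^(66/10) = 1.650e+11.
L_eq = 10·log₁₀(1.650e+11/120) = 91.38 dB.

91.4 dB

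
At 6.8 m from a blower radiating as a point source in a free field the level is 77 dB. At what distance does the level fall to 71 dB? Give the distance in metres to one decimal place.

13.6 m

For a point source L₁ − L₂ = 20·log₁₀(r₂/r₁), so r₂ = r₁·10^((L₁−L₂)/20).
r₂ = 6.8·10^((77−71)/20) = 6.8·10^(6.0/20) = 13.57 m.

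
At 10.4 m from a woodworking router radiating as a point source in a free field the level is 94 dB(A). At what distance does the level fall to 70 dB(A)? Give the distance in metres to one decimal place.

164.8 m

Point-source spreading drops the level by 20·log₁₀(r₂/r₁); inverting, r₂/r₁ = 10^(ΔL/20).
r₂ = 10.4·10^((94−70)/20) = 10.4·10^(24.0/20) = 164.83 m.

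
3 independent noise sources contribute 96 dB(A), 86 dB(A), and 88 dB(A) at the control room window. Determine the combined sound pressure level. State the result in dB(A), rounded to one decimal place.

For uncorrelated sources the intensities add, so convert each level to linear form, sum, and take 10·log₁₀ of the total.
Σ 10^(L/10) = 10^(96/10) + 10^(86/10) + 10^(88/10) = 5.010e+09.
L_total = 10·log₁₀(5.010e+09) = 97.00 dB(A).

97.0 dB(A)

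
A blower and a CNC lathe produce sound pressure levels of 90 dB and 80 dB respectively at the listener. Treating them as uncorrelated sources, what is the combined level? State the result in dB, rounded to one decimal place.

90.4 dB

Incoherent sources combine by intensity addition: L_total = 10·log₁₀(Σ 10^(L_i/10)).
Σ 10^(L/10) = 10^(90/10) + 10^(80/10) = 1.100e+09.
L_total = 10·log₁₀(1.100e+09) = 90.41 dB.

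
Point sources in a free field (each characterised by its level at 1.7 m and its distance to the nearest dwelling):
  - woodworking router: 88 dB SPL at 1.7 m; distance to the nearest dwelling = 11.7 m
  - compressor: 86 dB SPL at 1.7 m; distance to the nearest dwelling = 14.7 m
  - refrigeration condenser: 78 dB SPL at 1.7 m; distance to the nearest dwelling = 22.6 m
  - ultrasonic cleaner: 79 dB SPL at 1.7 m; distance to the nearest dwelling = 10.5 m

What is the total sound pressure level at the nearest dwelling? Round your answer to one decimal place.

73.2 dB SPL

First find each source's level at the receiver (point-source: −20·log₁₀(r/r_ref)), then combine on an intensity basis.
woodworking router: 88 − 20·log₁₀(11.7/1.7) = 88 − 16.75 = 71.25 dB SPL.
compressor: 86 − 20·log₁₀(14.7/1.7) = 86 − 18.74 = 67.26 dB SPL.
refrigeration condenser: 78 − 20·log₁₀(22.6/1.7) = 78 − 22.47 = 55.53 dB SPL.
ultrasonic cleaner: 79 − 20·log₁₀(10.5/1.7) = 79 − 15.81 = 63.19 dB SPL.
Σ 10^(L/10) = 2.108e+07 → L_total = 10·log₁₀(2.108e+07) = 73.24 dB SPL.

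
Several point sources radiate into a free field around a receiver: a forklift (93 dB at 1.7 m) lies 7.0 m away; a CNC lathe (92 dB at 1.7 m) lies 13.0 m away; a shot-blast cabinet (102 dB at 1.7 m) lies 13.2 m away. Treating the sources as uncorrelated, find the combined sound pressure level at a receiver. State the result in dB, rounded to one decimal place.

First find each source's level at the receiver (point-source: −20·log₁₀(r/r_ref)), then combine on an intensity basis.
forklift: 93 − 20·log₁₀(7.0/1.7) = 93 − 12.29 = 80.71 dB.
CNC lathe: 92 − 20·log₁₀(13.0/1.7) = 92 − 17.67 = 74.33 dB.
shot-blast cabinet: 102 − 20·log₁₀(13.2/1.7) = 102 − 17.80 = 84.20 dB.
Σ 10^(L/10) = 4.077e+08 → L_total = 10·log₁₀(4.077e+08) = 86.10 dB.

86.1 dB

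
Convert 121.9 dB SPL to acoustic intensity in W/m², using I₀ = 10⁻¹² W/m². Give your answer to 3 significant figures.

I = I₀·10^(L/10) = 10⁻¹² × 10^(121.9/10) = 10^(0.190).

1.55 W/m²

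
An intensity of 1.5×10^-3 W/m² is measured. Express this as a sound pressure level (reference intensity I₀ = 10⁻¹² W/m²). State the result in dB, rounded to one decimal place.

I/I₀ = 1.5×10^-3/10⁻¹² = 1.5×10^9, and L = 10·log₁₀(I/I₀).
L = 10·(0.1761 + 9) = 91.76 dB.

91.8 dB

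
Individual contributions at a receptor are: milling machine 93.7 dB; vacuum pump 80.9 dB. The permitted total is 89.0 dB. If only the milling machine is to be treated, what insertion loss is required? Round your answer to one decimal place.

Everything except the milling machine sums to 10^(80.9/10) = 1.230e+08 in linear terms, 80.90 dB.
To meet 89.0 dB overall, the treated milling machine may contribute at most 10^(89.0/10) − 1.230e+08 = 6.713e+08, i.e. 88.27 dB.
So the milling machine must be reduced from 93.7 to 88.27 dB: IL = 5.43 dB.

5.4 dB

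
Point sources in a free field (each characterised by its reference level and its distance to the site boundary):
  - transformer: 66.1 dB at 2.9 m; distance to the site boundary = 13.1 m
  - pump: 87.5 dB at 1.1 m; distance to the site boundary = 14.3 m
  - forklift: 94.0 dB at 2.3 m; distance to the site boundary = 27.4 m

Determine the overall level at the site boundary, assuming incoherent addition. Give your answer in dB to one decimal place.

Propagate each source to the receiver with L = L_ref − 20·log₁₀(r/r_ref), then add intensities.
transformer: 66.1 − 20·log₁₀(13.1/2.9) = 66.1 − 13.10 = 53.00 dB.
pump: 87.5 − 20·log₁₀(14.3/1.1) = 87.5 − 22.28 = 65.22 dB.
forklift: 94.0 − 20·log₁₀(27.4/2.3) = 94.0 − 21.52 = 72.48 dB.
Σ 10^(L/10) = 2.123e+07 → L_total = 10·log₁₀(2.123e+07) = 73.27 dB.

73.3 dB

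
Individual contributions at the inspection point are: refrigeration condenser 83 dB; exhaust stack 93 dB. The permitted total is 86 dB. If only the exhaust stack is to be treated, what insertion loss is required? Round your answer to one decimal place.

Everything except the exhaust stack sums to 10^(83/10) = 1.995e+08 in linear terms, 83.00 dB.
The limit corresponds to 10^(86/10) = 3.981e+08; subtracting the fixed part leaves 1.986e+08 for the exhaust stack, i.e. 82.98 dB.
Required insertion loss = 93 − 82.98 = 10.02 dB.

10.0 dB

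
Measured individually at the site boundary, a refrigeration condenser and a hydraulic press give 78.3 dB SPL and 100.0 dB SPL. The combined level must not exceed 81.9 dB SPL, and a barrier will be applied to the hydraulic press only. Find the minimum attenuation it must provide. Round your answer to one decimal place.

Everything except the hydraulic press sums to 10^(78.3/10) = 6.761e+07 in linear terms, 78.30 dB SPL.
To meet 81.9 dB SPL overall, the treated hydraulic press may contribute at most 10^(81.9/10) − 6.761e+07 = 8.727e+07, i.e. 79.41 dB SPL.
Required insertion loss = 100.0 − 79.41 = 20.59 dB.

20.6 dB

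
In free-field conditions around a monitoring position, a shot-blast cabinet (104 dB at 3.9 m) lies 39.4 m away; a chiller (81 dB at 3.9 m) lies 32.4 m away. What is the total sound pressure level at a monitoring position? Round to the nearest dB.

84 dB

First find each source's level at the receiver (point-source: −20·log₁₀(r/r_ref)), then combine on an intensity basis.
shot-blast cabinet: 104 − 20·log₁₀(39.4/3.9) = 104 − 20.09 = 83.91 dB.
chiller: 81 − 20·log₁₀(32.4/3.9) = 81 − 18.39 = 62.61 dB.
Σ 10^(L/10) = 2.479e+08 → L_total = 10·log₁₀(2.479e+08) = 83.94 dB.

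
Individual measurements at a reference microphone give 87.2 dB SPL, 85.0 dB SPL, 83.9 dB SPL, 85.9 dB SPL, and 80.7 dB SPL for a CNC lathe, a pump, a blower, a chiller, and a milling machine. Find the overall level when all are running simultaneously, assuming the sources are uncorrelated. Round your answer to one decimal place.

92.0 dB SPL

Incoherent sources combine by intensity addition: L_total = 10·log₁₀(Σ 10^(L_i/10)).
Σ 10^(L/10) = 10^(87.2/10) + 10^(85.0/10) + 10^(83.9/10) + 10^(85.9/10) + 10^(80.7/10) = 1.593e+09.
L_total = 10·log₁₀(1.593e+09) = 92.02 dB SPL.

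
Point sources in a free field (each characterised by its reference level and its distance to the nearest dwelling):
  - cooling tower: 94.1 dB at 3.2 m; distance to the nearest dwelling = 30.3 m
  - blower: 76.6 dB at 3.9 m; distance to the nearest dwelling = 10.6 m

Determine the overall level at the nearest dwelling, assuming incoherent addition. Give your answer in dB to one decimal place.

Apply inverse-square spreading to bring every level to the receiver, then sum 10^(L/10).
cooling tower: 94.1 − 20·log₁₀(30.3/3.2) = 94.1 − 19.53 = 74.57 dB.
blower: 76.6 − 20·log₁₀(10.6/3.9) = 76.6 − 8.68 = 67.92 dB.
Σ 10^(L/10) = 3.486e+07 → L_total = 10·log₁₀(3.486e+07) = 75.42 dB.

75.4 dB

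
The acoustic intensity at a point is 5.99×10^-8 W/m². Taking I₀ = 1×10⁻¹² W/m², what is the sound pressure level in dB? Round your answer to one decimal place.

47.8 dB

I/I₀ = 5.99×10^-8/10⁻¹² = 5.99×10^4, and L = 10·log₁₀(I/I₀).
L = 10·(0.7774 + 4) = 47.77 dB.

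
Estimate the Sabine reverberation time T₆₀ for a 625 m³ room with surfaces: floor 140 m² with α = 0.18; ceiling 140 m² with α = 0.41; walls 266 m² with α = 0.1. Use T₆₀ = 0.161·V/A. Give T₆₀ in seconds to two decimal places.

0.92 s

A = Σ Sᵢαᵢ = 140·0.18 + 140·0.41 + 266·0.1 = 109.20 m².
T₆₀ = 0.161 × 625 / 109.20 = 0.921 s.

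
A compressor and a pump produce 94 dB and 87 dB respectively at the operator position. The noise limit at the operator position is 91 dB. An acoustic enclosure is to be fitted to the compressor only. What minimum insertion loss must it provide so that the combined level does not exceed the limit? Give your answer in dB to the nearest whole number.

5 dB

Everything except the compressor sums to 10^(87/10) = 5.012e+08 in linear terms, 87.00 dB.
To meet 91 dB overall, the treated compressor may contribute at most 10^(91/10) − 5.012e+08 = 7.577e+08, i.e. 88.80 dB.
So the compressor must be reduced from 94 to 88.80 dB: IL = 5.20 dB.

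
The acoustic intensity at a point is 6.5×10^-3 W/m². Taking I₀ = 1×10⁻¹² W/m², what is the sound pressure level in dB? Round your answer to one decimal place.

98.1 dB

Dividing by I₀ shifts the exponent by 12: I/I₀ = 6.5×10^9.
L = 10·(0.8129 + 9) = 98.13 dB.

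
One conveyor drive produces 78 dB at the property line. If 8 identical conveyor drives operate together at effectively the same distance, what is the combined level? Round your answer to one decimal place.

N identical incoherent sources raise the level by 10·log₁₀ N.
L_total = 78 + 10·log₁₀(8) = 78 + 9.031 = 87.03 dB.

87.0 dB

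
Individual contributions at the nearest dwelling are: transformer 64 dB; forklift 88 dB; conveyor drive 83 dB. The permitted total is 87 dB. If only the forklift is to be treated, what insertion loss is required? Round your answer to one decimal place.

3.2 dB

Everything except the forklift sums to 10^(64/10) + 10^(83/10) = 2.020e+08 in linear terms, 83.05 dB.
To meet 87 dB overall, the treated forklift may contribute at most 10^(87/10) − 2.020e+08 = 2.991e+08, i.e. 84.76 dB.
Required insertion loss = 88 − 84.76 = 3.24 dB.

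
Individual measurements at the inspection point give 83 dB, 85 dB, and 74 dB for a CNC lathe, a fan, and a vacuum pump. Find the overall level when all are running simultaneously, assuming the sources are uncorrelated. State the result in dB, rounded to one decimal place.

87.3 dB

For uncorrelated sources the intensities add, so convert each level to linear form, sum, and take 10·log₁₀ of the total.
Σ 10^(L/10) = 10^(83/10) + 10^(85/10) + 10^(74/10) = 5.409e+08.
L_total = 10·log₁₀(5.409e+08) = 87.33 dB.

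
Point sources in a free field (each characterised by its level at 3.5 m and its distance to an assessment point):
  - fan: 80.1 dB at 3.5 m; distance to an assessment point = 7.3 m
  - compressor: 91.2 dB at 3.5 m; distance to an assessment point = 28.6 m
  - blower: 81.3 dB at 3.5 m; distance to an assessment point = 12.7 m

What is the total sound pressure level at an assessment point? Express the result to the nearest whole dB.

Apply inverse-square spreading to bring every level to the receiver, then sum 10^(L/10).
fan: 80.1 − 20·log₁₀(7.3/3.5) = 80.1 − 6.39 = 73.71 dB.
compressor: 91.2 − 20·log₁₀(28.6/3.5) = 91.2 − 18.25 = 72.95 dB.
blower: 81.3 − 20·log₁₀(12.7/3.5) = 81.3 − 11.19 = 70.11 dB.
Σ 10^(L/10) = 5.351e+07 → L_total = 10·log₁₀(5.351e+07) = 77.28 dB.

77 dB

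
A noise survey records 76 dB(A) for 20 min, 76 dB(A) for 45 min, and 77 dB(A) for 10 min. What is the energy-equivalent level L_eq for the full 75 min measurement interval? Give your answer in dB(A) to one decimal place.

L_eq = 10·log₁₀[(1/T)·Σ tᵢ·10^(Lᵢ/10)] with T = 75 min.
Σ tᵢ·10^(Lᵢ/10) = 20·10^(76/10) + 45·10^(76/10) + 10·10^(77/10) = 3.089e+09.
L_eq = 10·log₁₀(3.089e+09/75) = 76.15 dB(A).

76.1 dB(A)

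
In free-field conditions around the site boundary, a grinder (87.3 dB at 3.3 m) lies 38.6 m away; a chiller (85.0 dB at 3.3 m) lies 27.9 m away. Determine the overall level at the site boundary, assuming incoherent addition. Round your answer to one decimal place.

Propagate each source to the receiver with L = L_ref − 20·log₁₀(r/r_ref), then add intensities.
grinder: 87.3 − 20·log₁₀(38.6/3.3) = 87.3 − 21.36 = 65.94 dB.
chiller: 85.0 − 20·log₁₀(27.9/3.3) = 85.0 − 18.54 = 66.46 dB.
Σ 10^(L/10) = 8.349e+06 → L_total = 10·log₁₀(8.349e+06) = 69.22 dB.

69.2 dB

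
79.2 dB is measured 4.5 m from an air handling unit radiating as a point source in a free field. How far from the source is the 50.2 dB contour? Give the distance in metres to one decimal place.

126.8 m

For a point source L₁ − L₂ = 20·log₁₀(r₂/r₁), so r₂ = r₁·10^((L₁−L₂)/20).
r₂ = 4.5·10^((79.2−50.2)/20) = 4.5·10^(29.0/20) = 126.83 m.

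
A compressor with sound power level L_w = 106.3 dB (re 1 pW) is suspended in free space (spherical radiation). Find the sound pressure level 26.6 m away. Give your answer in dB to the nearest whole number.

67 dB

The power spreads over a sphere of area 4π·r², so L_p = L_w − 10·log₁₀(4π·r²).
4π·r² = 8891 m², 10·log₁₀ of that is 39.490 dB.
L_p = 106.3 − 39.490 = 66.81 dB.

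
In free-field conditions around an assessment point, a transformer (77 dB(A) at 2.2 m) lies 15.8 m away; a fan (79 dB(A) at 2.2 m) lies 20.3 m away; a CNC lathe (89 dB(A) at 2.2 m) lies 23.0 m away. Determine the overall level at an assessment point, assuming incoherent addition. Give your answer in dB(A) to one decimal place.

Apply inverse-square spreading to bring every level to the receiver, then sum 10^(L/10).
transformer: 77 − 20·log₁₀(15.8/2.2) = 77 − 17.12 = 59.88 dB(A).
fan: 79 − 20·log₁₀(20.3/2.2) = 79 − 19.30 = 59.70 dB(A).
CNC lathe: 89 − 20·log₁₀(23.0/2.2) = 89 − 20.39 = 68.61 dB(A).
Σ 10^(L/10) = 9.172e+06 → L_total = 10·log₁₀(9.172e+06) = 69.62 dB(A).

69.6 dB(A)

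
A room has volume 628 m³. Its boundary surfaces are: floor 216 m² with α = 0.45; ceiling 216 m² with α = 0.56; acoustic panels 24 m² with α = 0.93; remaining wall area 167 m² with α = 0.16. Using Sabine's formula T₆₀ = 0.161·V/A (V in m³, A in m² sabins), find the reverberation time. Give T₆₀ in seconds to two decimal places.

0.38 s

Total absorption A = 216·0.45 + 216·0.56 + 24·0.93 + 167·0.16 = 267.20 m² sabins.
T₆₀ = 0.161 × 628 / 267.20 = 0.378 s.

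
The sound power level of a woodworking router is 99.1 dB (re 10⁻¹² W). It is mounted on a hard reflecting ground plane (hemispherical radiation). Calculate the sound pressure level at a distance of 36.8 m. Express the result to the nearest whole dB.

60 dB

Free-field hemispherical radiation: L_p = L_w − 10·log₁₀(2π·r²), r = 36.8 m.
2π·r² = 8509 m², 10·log₁₀ of that is 39.299 dB.
L_p = 99.1 − 39.299 = 59.80 dB.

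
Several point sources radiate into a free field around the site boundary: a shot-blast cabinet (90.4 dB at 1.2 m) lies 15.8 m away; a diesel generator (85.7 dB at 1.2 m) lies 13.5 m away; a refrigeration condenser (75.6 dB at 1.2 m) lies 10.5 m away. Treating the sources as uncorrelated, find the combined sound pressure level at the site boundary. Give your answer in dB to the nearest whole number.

Apply inverse-square spreading to bring every level to the receiver, then sum 10^(L/10).
shot-blast cabinet: 90.4 − 20·log₁₀(15.8/1.2) = 90.4 − 22.39 = 68.01 dB.
diesel generator: 85.7 − 20·log₁₀(13.5/1.2) = 85.7 − 21.02 = 64.68 dB.
refrigeration condenser: 75.6 − 20·log₁₀(10.5/1.2) = 75.6 − 18.84 = 56.76 dB.
Σ 10^(L/10) = 9.735e+06 → L_total = 10·log₁₀(9.735e+06) = 69.88 dB.

70 dB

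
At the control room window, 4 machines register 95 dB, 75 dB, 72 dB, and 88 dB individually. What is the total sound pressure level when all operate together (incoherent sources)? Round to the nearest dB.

96 dB

For uncorrelated sources the intensities add, so convert each level to linear form, sum, and take 10·log₁₀ of the total.
Σ 10^(L/10) = 10^(95/10) + 10^(75/10) + 10^(72/10) + 10^(88/10) = 3.841e+09.
L_total = 10·log₁₀(3.841e+09) = 95.84 dB.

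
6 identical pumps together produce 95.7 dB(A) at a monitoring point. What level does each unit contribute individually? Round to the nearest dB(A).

88 dB(A)

Dividing the total intensity by 6 lowers the level by 10·log₁₀ 6 = 7.782 dB: L₁ = 95.7 − 7.782.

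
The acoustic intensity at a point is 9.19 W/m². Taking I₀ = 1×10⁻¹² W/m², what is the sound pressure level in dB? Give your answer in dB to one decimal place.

129.6 dB

Dividing by I₀ shifts the exponent by 12: I/I₀ = 9.19×10^12.
L = 10·(0.9633 + 12) = 129.63 dB.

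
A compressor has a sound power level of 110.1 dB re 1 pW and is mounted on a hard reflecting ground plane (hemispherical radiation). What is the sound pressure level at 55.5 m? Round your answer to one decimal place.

67.2 dB

Free-field hemispherical radiation: L_p = L_w − 10·log₁₀(2π·r²), r = 55.5 m.
2π·r² = 1.935e+04 m², 10·log₁₀ of that is 42.868 dB.
L_p = 110.1 − 42.868 = 67.23 dB.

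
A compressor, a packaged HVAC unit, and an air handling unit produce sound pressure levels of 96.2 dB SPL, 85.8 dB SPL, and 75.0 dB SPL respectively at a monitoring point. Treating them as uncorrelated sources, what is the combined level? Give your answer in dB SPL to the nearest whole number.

Incoherent sources combine by intensity addition: L_total = 10·log₁₀(Σ 10^(L_i/10)).
Σ 10^(L/10) = 10^(96.2/10) + 10^(85.8/10) + 10^(75.0/10) = 4.581e+09.
L_total = 10·log₁₀(4.581e+09) = 96.61 dB SPL.

97 dB SPL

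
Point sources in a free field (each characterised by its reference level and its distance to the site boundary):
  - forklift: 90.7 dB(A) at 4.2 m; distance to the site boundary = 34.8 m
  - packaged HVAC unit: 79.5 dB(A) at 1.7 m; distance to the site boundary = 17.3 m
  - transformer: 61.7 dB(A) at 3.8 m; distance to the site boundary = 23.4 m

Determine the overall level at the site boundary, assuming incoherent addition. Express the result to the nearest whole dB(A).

First find each source's level at the receiver (point-source: −20·log₁₀(r/r_ref)), then combine on an intensity basis.
forklift: 90.7 − 20·log₁₀(34.8/4.2) = 90.7 − 18.37 = 72.33 dB(A).
packaged HVAC unit: 79.5 − 20·log₁₀(17.3/1.7) = 79.5 − 20.15 = 59.35 dB(A).
transformer: 61.7 − 20·log₁₀(23.4/3.8) = 61.7 − 15.79 = 45.91 dB(A).
Σ 10^(L/10) = 1.801e+07 → L_total = 10·log₁₀(1.801e+07) = 72.56 dB(A).

73 dB(A)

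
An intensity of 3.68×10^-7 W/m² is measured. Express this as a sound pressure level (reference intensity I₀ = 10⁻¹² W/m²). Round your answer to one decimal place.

55.7 dB

I/I₀ = 3.68×10^-7/10⁻¹² = 3.68×10^5, and L = 10·log₁₀(I/I₀).
L = 10·(0.5658 + 5) = 55.66 dB.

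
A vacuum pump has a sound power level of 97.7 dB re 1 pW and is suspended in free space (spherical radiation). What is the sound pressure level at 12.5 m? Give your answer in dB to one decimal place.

64.8 dB

Free-field spherical radiation: L_p = L_w − 10·log₁₀(4π·r²), r = 12.5 m.
4π·r² = 1963 m², 10·log₁₀ of that is 32.930 dB.
L_p = 97.7 − 32.930 = 64.77 dB.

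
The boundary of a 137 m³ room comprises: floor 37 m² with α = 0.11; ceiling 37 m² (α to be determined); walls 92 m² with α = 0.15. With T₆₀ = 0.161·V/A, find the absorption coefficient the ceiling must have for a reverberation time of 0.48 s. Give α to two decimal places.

From T₆₀ = 0.161·V/A, the target T₆₀ = 0.48 s needs A = 0.161·137/0.48 = 45.95 m².
Absorption from the other surfaces = 37·0.11 + 92·0.15 = 17.87 m², so the ceiling must supply 28.08 m² over 37 m².
α = 28.08/37 = 0.759.

0.76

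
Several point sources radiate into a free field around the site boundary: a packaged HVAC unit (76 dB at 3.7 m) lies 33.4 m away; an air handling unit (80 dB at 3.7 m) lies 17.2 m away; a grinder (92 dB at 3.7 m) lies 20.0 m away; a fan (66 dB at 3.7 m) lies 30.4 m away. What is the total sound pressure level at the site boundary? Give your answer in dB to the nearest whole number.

Propagate each source to the receiver with L = L_ref − 20·log₁₀(r/r_ref), then add intensities.
packaged HVAC unit: 76 − 20·log₁₀(33.4/3.7) = 76 − 19.11 = 56.89 dB.
air handling unit: 80 − 20·log₁₀(17.2/3.7) = 80 − 13.35 = 66.65 dB.
grinder: 92 − 20·log₁₀(20.0/3.7) = 92 − 14.66 = 77.34 dB.
fan: 66 − 20·log₁₀(30.4/3.7) = 66 − 18.29 = 47.71 dB.
Σ 10^(L/10) = 5.942e+07 → L_total = 10·log₁₀(5.942e+07) = 77.74 dB.

78 dB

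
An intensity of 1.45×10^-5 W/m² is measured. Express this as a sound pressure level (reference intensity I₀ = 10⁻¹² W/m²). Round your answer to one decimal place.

71.6 dB

Dividing by I₀ shifts the exponent by 12: I/I₀ = 1.45×10^7.
L = 10·(0.1614 + 7) = 71.61 dB.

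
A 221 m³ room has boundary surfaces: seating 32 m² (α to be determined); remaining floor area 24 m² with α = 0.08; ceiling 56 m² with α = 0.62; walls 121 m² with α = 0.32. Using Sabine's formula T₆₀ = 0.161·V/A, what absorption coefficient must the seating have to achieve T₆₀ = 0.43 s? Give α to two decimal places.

From T₆₀ = 0.161·V/A, the target T₆₀ = 0.43 s needs A = 0.161·221/0.43 = 82.75 m².
Absorption from the other surfaces = 24·0.08 + 56·0.62 + 121·0.32 = 75.36 m², so the seating must supply 7.39 m² over 32 m².
α = 7.39/32 = 0.231.

0.23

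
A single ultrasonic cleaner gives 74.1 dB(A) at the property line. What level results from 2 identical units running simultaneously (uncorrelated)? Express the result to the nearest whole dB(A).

77 dB(A)

L_total = L₁ + 10·log₁₀ N for N identical incoherent sources.
L_total = 74.1 + 10·log₁₀(2) = 74.1 + 3.010 = 77.11 dB(A).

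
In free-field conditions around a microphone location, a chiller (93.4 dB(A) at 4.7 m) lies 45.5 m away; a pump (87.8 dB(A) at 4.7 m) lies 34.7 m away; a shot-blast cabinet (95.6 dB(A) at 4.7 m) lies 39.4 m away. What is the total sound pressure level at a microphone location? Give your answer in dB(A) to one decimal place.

79.3 dB(A)

Apply inverse-square spreading to bring every level to the receiver, then sum 10^(L/10).
chiller: 93.4 − 20·log₁₀(45.5/4.7) = 93.4 − 19.72 = 73.68 dB(A).
pump: 87.8 − 20·log₁₀(34.7/4.7) = 87.8 − 17.36 = 70.44 dB(A).
shot-blast cabinet: 95.6 − 20·log₁₀(39.4/4.7) = 95.6 − 18.47 = 77.13 dB(A).
Σ 10^(L/10) = 8.606e+07 → L_total = 10·log₁₀(8.606e+07) = 79.35 dB(A).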